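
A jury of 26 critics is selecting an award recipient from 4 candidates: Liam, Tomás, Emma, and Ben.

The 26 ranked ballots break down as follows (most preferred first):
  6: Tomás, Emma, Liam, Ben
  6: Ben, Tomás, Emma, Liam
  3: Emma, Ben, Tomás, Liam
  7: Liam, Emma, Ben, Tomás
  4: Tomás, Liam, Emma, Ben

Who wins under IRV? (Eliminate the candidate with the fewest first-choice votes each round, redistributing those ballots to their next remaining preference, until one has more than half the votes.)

Ben

Round 1: Liam 7, Tomás 10, Emma 3, Ben 6. Emma eliminated.
Round 2: Liam 7, Tomás 10, Ben 9. Liam eliminated.
Round 3: Tomás 10, Ben 16. Ben has a majority (≥14).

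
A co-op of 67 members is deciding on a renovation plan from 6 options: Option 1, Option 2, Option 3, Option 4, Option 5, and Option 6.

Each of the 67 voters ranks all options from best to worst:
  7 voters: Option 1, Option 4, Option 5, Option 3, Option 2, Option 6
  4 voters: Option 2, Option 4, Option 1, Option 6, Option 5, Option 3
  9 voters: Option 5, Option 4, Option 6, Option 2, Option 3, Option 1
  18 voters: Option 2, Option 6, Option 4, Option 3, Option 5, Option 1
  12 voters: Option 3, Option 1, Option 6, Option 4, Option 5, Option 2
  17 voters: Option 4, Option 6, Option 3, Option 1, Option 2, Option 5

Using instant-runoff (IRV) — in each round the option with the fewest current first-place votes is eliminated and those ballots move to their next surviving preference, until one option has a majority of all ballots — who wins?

Round 1: Option 1 7, Option 2 22, Option 3 12, Option 4 17, Option 5 9, Option 6 0. Option 6 eliminated.
Round 2: Option 1 7, Option 2 22, Option 3 12, Option 4 17, Option 5 9. Option 1 eliminated.
Round 3: Option 2 22, Option 3 12, Option 4 24, Option 5 9. Option 5 eliminated.
Round 4: Option 2 22, Option 3 12, Option 4 33. Option 3 eliminated.
Round 5: Option 2 22, Option 4 45. Option 4 has a majority (≥34).

Option 4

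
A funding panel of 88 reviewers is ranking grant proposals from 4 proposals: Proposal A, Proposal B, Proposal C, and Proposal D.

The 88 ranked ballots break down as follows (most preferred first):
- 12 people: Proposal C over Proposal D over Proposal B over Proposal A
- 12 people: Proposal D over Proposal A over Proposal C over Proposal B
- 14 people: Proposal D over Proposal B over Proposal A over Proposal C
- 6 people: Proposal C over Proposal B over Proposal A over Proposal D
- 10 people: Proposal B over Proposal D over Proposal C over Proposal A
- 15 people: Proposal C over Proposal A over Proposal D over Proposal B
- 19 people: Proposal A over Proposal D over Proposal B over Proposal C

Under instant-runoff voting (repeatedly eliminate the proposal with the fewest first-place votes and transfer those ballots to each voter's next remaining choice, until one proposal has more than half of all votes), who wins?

Proposal D

Round 1: Proposal A 19, Proposal B 10, Proposal C 33, Proposal D 26. Proposal B eliminated.
Round 2: Proposal A 19, Proposal C 33, Proposal D 36. Proposal A eliminated.
Round 3: Proposal C 33, Proposal D 55. Proposal D has a majority (≥45).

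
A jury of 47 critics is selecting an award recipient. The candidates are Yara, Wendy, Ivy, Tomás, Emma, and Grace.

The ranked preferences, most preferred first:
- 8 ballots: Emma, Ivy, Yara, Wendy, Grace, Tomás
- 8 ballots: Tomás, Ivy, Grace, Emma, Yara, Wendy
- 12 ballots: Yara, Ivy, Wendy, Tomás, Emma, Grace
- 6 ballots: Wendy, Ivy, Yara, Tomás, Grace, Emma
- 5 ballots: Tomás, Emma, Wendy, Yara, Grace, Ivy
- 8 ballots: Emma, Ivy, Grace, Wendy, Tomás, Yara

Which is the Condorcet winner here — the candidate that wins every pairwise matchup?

Ivy vs Yara: 30–17
Ivy vs Wendy: 36–11
Ivy vs Tomás: 34–13
Ivy vs Emma: 26–21
Ivy vs Grace: 42–5
Ivy beats every other candidate.

Ivy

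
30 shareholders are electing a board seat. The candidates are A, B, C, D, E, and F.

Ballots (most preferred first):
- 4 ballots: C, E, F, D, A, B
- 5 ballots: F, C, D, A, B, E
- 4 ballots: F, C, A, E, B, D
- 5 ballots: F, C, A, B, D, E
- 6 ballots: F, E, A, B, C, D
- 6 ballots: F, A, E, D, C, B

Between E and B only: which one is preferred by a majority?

E is ranked above B on 20 ballots; B above E on 10.

E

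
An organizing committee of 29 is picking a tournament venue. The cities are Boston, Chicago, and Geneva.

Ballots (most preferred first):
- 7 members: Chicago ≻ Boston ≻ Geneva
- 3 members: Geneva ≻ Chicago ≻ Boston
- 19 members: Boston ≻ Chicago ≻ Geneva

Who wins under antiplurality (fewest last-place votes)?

Chicago

Last-place votes: Boston 3, Chicago 0, Geneva 26.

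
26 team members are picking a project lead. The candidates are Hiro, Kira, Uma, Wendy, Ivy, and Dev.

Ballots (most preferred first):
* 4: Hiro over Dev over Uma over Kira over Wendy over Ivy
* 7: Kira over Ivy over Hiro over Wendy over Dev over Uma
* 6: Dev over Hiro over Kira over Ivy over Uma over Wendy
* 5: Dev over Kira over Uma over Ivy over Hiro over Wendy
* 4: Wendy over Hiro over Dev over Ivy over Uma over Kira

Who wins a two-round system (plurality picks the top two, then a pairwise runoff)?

Round 1 first-place votes: Hiro 4, Kira 7, Uma 0, Wendy 4, Ivy 0, Dev 11. Dev and Kira advance.
Runoff: Dev is ranked above Kira on 19 ballots, Kira above Dev on 7.

Dev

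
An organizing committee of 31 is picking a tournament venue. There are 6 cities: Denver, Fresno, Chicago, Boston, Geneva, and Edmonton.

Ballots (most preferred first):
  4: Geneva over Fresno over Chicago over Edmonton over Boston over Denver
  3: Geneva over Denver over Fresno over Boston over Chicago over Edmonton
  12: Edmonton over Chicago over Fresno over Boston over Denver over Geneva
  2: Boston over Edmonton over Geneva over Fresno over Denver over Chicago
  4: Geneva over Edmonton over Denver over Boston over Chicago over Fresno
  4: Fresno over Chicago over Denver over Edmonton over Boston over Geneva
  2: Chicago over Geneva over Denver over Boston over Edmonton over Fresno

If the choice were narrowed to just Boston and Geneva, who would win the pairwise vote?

Boston is ranked above Geneva on 18 ballots; Geneva above Boston on 13.

Boston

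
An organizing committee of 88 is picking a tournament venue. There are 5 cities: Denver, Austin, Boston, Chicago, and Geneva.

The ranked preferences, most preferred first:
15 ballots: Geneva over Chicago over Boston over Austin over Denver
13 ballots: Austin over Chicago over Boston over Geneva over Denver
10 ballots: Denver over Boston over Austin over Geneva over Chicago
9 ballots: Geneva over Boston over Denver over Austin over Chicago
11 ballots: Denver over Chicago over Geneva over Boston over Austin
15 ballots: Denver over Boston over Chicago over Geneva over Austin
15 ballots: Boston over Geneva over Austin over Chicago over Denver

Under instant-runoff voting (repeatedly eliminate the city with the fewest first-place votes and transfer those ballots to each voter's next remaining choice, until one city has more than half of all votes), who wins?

Boston

Round 1: Denver 36, Austin 13, Boston 15, Chicago 0, Geneva 24. Chicago eliminated.
Round 2: Denver 36, Austin 13, Boston 15, Geneva 24. Austin eliminated.
Round 3: Denver 36, Boston 28, Geneva 24. Geneva eliminated.
Round 4: Denver 36, Boston 52. Boston has a majority (≥45).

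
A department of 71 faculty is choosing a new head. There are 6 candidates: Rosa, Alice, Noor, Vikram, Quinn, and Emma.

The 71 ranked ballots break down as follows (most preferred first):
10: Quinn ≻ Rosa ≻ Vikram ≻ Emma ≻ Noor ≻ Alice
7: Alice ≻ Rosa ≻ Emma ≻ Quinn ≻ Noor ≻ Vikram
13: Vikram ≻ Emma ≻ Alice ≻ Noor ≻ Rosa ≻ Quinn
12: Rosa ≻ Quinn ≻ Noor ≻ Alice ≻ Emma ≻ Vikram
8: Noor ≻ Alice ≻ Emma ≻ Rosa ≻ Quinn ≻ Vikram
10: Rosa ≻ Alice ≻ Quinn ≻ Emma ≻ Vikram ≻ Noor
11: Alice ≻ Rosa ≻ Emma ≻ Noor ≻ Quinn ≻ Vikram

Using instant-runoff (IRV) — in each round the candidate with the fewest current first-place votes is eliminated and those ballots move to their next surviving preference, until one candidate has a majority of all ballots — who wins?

Alice

Round 1: Rosa 22, Alice 18, Noor 8, Vikram 13, Quinn 10, Emma 0. Emma eliminated.
Round 2: Rosa 22, Alice 18, Noor 8, Vikram 13, Quinn 10. Noor eliminated.
Round 3: Rosa 22, Alice 26, Vikram 13, Quinn 10. Quinn eliminated.
Round 4: Rosa 32, Alice 26, Vikram 13. Vikram eliminated.
Round 5: Rosa 32, Alice 39. Alice has a majority (≥36).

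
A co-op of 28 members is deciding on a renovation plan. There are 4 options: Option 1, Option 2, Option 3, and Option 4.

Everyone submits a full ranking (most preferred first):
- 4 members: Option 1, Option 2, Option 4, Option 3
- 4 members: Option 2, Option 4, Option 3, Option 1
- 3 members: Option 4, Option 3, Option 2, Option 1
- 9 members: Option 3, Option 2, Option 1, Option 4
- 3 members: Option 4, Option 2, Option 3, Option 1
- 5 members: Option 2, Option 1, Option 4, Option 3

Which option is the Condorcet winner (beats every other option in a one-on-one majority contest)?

Option 2

Option 2 vs Option 1: 24–4
Option 2 vs Option 3: 16–12
Option 2 vs Option 4: 22–6
Option 2 beats every other option.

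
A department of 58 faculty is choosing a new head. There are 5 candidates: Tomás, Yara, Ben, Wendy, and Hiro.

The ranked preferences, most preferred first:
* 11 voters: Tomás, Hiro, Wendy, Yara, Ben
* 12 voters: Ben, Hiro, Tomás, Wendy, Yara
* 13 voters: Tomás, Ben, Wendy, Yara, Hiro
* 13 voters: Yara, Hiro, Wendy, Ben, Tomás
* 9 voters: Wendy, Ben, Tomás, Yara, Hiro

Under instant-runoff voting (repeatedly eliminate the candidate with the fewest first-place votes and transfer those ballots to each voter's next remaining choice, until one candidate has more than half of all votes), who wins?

Round 1: Tomás 24, Yara 13, Ben 12, Wendy 9, Hiro 0. Hiro eliminated.
Round 2: Tomás 24, Yara 13, Ben 12, Wendy 9. Wendy eliminated.
Round 3: Tomás 24, Yara 13, Ben 21. Yara eliminated.
Round 4: Tomás 24, Ben 34. Ben has a majority (≥30).

Ben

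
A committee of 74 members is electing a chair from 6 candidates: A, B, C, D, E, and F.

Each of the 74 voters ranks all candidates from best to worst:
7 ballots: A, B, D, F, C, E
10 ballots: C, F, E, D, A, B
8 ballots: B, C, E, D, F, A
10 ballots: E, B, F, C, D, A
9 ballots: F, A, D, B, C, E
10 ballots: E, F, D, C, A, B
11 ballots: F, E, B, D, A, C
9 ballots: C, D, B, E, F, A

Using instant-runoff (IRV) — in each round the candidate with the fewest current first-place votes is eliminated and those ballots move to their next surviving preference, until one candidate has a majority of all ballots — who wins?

F

Round 1: A 7, B 8, C 19, D 0, E 20, F 20. D eliminated.
Round 2: A 7, B 8, C 19, E 20, F 20. A eliminated.
Round 3: B 15, C 19, E 20, F 20. B eliminated.
Round 4: C 27, E 20, F 27. E eliminated.
Round 5: C 27, F 47. F has a majority (≥38).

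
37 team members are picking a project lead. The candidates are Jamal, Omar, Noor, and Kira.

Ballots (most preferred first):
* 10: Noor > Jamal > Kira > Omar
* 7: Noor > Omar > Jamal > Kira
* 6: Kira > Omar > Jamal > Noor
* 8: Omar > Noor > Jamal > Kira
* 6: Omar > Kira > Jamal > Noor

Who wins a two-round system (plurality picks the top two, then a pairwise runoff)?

Omar

Round 1 first-place votes: Jamal 0, Omar 14, Noor 17, Kira 6. Noor and Omar advance.
Runoff: Noor is ranked above Omar on 17 ballots, Omar above Noor on 20.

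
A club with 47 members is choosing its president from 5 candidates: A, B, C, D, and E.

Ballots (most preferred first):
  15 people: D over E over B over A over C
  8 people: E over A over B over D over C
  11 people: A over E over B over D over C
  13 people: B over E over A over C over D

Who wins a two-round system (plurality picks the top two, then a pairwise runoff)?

B

Round 1 first-place votes: A 11, B 13, C 0, D 15, E 8. D and B advance.
Runoff: D is ranked above B on 15 ballots, B above D on 32.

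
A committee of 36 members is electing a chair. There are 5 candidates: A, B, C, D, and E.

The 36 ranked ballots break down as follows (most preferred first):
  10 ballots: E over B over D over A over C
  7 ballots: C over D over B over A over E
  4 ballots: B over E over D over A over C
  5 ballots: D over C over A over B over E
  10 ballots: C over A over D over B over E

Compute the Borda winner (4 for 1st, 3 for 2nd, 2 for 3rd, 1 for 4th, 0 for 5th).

D

A: 10×1 + 7×1 + 4×1 + 5×2 + 10×3 = 61
B: 10×3 + 7×2 + 4×4 + 5×1 + 10×1 = 75
C: 10×0 + 7×4 + 4×0 + 5×3 + 10×4 = 83
D: 10×2 + 7×3 + 4×2 + 5×4 + 10×2 = 89
E: 10×4 + 7×0 + 4×3 + 5×0 + 10×0 = 52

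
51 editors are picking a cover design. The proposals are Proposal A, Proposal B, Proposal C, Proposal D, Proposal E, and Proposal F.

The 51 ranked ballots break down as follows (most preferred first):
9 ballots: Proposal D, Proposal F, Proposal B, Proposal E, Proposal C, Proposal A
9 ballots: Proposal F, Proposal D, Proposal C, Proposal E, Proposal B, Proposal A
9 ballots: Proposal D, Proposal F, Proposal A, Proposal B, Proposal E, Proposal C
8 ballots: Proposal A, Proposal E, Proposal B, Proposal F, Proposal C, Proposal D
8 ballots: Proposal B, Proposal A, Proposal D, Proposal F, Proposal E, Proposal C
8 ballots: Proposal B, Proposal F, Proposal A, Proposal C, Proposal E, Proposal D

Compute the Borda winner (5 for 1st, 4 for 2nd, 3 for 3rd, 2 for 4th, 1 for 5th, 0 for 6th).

Proposal F

Proposal A: 9×0 + 9×0 + 9×3 + 8×5 + 8×4 + 8×3 = 123
Proposal B: 9×3 + 9×1 + 9×2 + 8×3 + 8×5 + 8×5 = 158
Proposal C: 9×1 + 9×3 + 9×0 + 8×1 + 8×0 + 8×2 = 60
Proposal D: 9×5 + 9×4 + 9×5 + 8×0 + 8×3 + 8×0 = 150
Proposal E: 9×2 + 9×2 + 9×1 + 8×4 + 8×1 + 8×1 = 93
Proposal F: 9×4 + 9×5 + 9×4 + 8×2 + 8×2 + 8×4 = 181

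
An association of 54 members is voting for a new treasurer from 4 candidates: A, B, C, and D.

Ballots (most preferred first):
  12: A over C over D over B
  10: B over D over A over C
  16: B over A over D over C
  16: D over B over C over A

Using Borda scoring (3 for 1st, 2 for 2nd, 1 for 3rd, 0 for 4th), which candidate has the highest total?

A: 12×3 + 10×1 + 16×2 + 16×0 = 78
B: 12×0 + 10×3 + 16×3 + 16×2 = 110
C: 12×2 + 10×0 + 16×0 + 16×1 = 40
D: 12×1 + 10×2 + 16×1 + 16×3 = 96

B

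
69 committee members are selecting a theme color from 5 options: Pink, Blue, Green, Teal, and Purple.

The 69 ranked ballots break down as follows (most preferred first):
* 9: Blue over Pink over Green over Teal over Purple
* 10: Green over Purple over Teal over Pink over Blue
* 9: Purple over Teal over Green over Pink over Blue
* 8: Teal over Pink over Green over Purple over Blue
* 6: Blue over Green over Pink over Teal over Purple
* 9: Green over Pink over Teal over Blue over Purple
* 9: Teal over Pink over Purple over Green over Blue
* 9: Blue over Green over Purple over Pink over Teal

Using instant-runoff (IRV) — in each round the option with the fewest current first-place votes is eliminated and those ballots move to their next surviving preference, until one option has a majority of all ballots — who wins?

Teal

Round 1: Pink 0, Blue 24, Green 19, Teal 17, Purple 9. Pink eliminated.
Round 2: Blue 24, Green 19, Teal 17, Purple 9. Purple eliminated.
Round 3: Blue 24, Green 19, Teal 26. Green eliminated.
Round 4: Blue 24, Teal 45. Teal has a majority (≥35).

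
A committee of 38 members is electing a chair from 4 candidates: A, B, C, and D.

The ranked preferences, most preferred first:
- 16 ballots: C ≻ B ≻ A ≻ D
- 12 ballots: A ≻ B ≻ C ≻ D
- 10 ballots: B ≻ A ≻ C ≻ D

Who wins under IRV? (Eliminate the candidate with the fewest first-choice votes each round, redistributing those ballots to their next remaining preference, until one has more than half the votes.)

A

Round 1: A 12, B 10, C 16, D 0. D eliminated.
Round 2: A 12, B 10, C 16. B eliminated.
Round 3: A 22, C 16. A has a majority (≥20).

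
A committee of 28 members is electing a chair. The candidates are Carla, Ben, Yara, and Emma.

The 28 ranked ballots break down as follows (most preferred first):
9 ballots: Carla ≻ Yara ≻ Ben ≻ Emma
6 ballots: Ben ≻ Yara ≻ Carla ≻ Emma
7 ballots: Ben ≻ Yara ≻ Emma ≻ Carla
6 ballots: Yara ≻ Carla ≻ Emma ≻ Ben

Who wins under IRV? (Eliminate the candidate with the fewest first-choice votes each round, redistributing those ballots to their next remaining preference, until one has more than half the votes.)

Carla

Round 1: Carla 9, Ben 13, Yara 6, Emma 0. Emma eliminated.
Round 2: Carla 9, Ben 13, Yara 6. Yara eliminated.
Round 3: Carla 15, Ben 13. Carla has a majority (≥15).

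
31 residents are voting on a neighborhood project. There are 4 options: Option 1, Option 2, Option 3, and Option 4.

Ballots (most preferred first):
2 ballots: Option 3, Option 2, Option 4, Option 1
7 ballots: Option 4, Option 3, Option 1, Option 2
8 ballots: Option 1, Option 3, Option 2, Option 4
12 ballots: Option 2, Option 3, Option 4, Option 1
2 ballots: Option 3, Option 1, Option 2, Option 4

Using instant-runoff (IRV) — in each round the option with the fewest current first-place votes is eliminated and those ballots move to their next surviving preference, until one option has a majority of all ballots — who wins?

Option 1

Round 1: Option 1 8, Option 2 12, Option 3 4, Option 4 7. Option 3 eliminated.
Round 2: Option 1 10, Option 2 14, Option 4 7. Option 4 eliminated.
Round 3: Option 1 17, Option 2 14. Option 1 has a majority (≥16).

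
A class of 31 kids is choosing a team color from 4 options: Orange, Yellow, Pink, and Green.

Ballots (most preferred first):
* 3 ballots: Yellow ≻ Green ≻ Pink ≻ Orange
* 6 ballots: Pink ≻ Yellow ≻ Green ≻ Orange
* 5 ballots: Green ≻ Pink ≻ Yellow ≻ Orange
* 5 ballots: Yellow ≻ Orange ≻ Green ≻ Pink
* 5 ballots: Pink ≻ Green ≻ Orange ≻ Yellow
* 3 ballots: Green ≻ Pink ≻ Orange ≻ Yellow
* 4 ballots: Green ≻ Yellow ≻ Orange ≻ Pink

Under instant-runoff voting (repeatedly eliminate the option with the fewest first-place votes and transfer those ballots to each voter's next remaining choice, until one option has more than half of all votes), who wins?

Green

Round 1: Orange 0, Yellow 8, Pink 11, Green 12. Orange eliminated.
Round 2: Yellow 8, Pink 11, Green 12. Yellow eliminated.
Round 3: Pink 11, Green 20. Green has a majority (≥16).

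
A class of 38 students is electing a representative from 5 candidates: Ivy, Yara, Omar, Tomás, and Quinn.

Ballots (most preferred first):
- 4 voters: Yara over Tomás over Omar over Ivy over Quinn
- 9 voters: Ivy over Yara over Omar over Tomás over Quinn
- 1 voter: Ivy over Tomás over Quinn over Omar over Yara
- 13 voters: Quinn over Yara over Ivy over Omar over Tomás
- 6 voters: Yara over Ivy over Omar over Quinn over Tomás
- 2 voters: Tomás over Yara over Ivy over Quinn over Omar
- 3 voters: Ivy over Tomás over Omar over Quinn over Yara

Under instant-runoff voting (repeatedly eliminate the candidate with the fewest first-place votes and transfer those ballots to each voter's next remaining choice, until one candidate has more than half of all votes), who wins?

Ivy

Round 1: Ivy 13, Yara 10, Omar 0, Tomás 2, Quinn 13. Omar eliminated.
Round 2: Ivy 13, Yara 10, Tomás 2, Quinn 13. Tomás eliminated.
Round 3: Ivy 13, Yara 12, Quinn 13. Yara eliminated.
Round 4: Ivy 25, Quinn 13. Ivy has a majority (≥20).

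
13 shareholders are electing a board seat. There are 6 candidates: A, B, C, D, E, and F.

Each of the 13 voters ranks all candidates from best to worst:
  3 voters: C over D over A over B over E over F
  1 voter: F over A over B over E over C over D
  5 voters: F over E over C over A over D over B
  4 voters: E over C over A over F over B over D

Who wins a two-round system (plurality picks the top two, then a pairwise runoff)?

E

Round 1 first-place votes: A 0, B 0, C 3, D 0, E 4, F 6. F and E advance.
Runoff: F is ranked above E on 6 ballots, E above F on 7.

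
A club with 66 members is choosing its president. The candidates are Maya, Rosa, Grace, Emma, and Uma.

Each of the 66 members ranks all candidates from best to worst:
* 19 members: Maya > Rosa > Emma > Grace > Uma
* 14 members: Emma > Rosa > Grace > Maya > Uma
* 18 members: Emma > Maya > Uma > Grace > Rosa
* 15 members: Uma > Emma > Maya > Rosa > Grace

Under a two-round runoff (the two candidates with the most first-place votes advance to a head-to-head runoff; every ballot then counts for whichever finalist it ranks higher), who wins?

Emma

Round 1 first-place votes: Maya 19, Rosa 0, Grace 0, Emma 32, Uma 15. Emma and Maya advance.
Runoff: Emma is ranked above Maya on 47 ballots, Maya above Emma on 19.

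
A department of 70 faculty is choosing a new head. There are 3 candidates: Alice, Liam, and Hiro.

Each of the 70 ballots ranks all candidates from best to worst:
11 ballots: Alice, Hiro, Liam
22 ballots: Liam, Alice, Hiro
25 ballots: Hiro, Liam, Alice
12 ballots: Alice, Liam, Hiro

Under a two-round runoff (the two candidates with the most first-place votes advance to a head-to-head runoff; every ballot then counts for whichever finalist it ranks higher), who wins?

Round 1 first-place votes: Alice 23, Liam 22, Hiro 25. Hiro and Alice advance.
Runoff: Hiro is ranked above Alice on 25 ballots, Alice above Hiro on 45.

Alice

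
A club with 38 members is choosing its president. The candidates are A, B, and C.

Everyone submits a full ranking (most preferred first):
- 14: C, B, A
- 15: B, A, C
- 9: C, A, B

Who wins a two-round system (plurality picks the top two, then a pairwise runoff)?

C

Round 1 first-place votes: A 0, B 15, C 23. C and B advance.
Runoff: C is ranked above B on 23 ballots, B above C on 15.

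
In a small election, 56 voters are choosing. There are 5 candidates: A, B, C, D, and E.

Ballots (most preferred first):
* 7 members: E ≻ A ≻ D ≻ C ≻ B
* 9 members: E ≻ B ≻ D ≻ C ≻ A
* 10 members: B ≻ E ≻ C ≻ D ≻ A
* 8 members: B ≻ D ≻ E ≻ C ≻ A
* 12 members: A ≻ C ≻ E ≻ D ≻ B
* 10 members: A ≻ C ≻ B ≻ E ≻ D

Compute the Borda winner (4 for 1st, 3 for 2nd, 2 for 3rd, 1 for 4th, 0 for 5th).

A: 7×3 + 9×0 + 10×0 + 8×0 + 12×4 + 10×4 = 109
B: 7×0 + 9×3 + 10×4 + 8×4 + 12×0 + 10×2 = 119
C: 7×1 + 9×1 + 10×2 + 8×1 + 12×3 + 10×3 = 110
D: 7×2 + 9×2 + 10×1 + 8×3 + 12×1 + 10×0 = 78
E: 7×4 + 9×4 + 10×3 + 8×2 + 12×2 + 10×1 = 144

E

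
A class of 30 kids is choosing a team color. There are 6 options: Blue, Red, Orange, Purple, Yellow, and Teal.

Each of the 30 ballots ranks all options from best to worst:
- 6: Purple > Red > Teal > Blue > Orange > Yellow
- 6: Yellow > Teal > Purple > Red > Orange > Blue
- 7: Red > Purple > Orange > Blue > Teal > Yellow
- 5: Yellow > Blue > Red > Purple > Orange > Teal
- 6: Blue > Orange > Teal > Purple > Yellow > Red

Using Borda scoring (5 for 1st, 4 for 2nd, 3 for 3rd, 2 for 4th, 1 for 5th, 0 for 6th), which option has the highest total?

Blue: 6×2 + 6×0 + 7×2 + 5×4 + 6×5 = 76
Red: 6×4 + 6×2 + 7×5 + 5×3 + 6×0 = 86
Orange: 6×1 + 6×1 + 7×3 + 5×1 + 6×4 = 62
Purple: 6×5 + 6×3 + 7×4 + 5×2 + 6×2 = 98
Yellow: 6×0 + 6×5 + 7×0 + 5×5 + 6×1 = 61
Teal: 6×3 + 6×4 + 7×1 + 5×0 + 6×3 = 67

Purple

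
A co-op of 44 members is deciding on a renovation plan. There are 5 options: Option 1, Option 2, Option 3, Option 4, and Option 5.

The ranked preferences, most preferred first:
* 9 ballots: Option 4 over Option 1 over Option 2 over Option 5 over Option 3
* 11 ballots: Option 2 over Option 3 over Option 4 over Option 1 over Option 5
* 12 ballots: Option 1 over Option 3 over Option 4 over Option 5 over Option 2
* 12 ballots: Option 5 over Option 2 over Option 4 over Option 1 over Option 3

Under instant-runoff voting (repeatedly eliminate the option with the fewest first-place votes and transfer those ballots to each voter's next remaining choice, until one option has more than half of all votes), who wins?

Option 1

Round 1: Option 1 12, Option 2 11, Option 3 0, Option 4 9, Option 5 12. Option 3 eliminated.
Round 2: Option 1 12, Option 2 11, Option 4 9, Option 5 12. Option 4 eliminated.
Round 3: Option 1 21, Option 2 11, Option 5 12. Option 2 eliminated.
Round 4: Option 1 32, Option 5 12. Option 1 has a majority (≥23).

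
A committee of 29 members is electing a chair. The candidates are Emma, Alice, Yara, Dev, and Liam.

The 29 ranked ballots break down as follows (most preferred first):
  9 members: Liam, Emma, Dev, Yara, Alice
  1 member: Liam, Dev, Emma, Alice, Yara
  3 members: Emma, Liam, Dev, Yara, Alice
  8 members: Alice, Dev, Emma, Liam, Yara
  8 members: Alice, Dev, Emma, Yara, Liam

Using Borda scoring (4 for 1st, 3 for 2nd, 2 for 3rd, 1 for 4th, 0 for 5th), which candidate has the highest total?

Emma: 9×3 + 1×2 + 3×4 + 8×2 + 8×2 = 73
Alice: 9×0 + 1×1 + 3×0 + 8×4 + 8×4 = 65
Yara: 9×1 + 1×0 + 3×1 + 8×0 + 8×1 = 20
Dev: 9×2 + 1×3 + 3×2 + 8×3 + 8×3 = 75
Liam: 9×4 + 1×4 + 3×3 + 8×1 + 8×0 = 57

Dev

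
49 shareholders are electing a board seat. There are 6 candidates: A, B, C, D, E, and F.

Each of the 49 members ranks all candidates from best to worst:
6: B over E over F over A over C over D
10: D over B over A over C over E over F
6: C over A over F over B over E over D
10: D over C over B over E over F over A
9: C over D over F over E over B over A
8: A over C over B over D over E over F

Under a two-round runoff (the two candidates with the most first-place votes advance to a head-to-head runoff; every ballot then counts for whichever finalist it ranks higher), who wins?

C

Round 1 first-place votes: A 8, B 6, C 15, D 20, E 0, F 0. D and C advance.
Runoff: D is ranked above C on 20 ballots, C above D on 29.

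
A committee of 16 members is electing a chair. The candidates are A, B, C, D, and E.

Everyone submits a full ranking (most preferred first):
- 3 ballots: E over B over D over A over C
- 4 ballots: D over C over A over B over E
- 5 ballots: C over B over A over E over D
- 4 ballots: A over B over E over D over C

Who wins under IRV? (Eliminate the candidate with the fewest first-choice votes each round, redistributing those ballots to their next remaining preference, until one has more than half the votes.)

D

Round 1: A 4, B 0, C 5, D 4, E 3. B eliminated.
Round 2: A 4, C 5, D 4, E 3. E eliminated.
Round 3: A 4, C 5, D 7. A eliminated.
Round 4: C 5, D 11. D has a majority (≥9).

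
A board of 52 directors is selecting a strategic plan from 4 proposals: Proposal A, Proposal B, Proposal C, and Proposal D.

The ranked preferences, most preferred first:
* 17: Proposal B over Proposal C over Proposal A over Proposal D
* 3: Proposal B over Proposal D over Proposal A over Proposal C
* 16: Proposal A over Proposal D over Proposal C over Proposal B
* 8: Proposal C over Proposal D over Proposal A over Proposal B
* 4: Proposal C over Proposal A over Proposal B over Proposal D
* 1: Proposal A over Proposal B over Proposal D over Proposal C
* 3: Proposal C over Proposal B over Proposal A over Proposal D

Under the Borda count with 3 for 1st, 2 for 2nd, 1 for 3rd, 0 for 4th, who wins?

Proposal A: 17×1 + 3×1 + 16×3 + 8×1 + 4×2 + 1×3 + 3×1 = 90
Proposal B: 17×3 + 3×3 + 16×0 + 8×0 + 4×1 + 1×2 + 3×2 = 72
Proposal C: 17×2 + 3×0 + 16×1 + 8×3 + 4×3 + 1×0 + 3×3 = 95
Proposal D: 17×0 + 3×2 + 16×2 + 8×2 + 4×0 + 1×1 + 3×0 = 55

Proposal C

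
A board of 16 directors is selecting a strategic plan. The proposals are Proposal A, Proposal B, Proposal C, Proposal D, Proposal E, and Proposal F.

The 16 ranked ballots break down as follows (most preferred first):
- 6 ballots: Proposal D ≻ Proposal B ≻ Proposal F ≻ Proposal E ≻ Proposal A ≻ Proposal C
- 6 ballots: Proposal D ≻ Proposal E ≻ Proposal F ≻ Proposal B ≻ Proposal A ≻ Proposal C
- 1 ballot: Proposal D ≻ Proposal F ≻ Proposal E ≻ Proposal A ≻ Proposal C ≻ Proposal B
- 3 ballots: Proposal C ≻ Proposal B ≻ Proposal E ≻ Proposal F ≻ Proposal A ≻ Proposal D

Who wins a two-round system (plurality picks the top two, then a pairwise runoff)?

Proposal D

Round 1 first-place votes: Proposal A 0, Proposal B 0, Proposal C 3, Proposal D 13, Proposal E 0, Proposal F 0. Proposal D and Proposal C advance.
Runoff: Proposal D is ranked above Proposal C on 13 ballots, Proposal C above Proposal D on 3.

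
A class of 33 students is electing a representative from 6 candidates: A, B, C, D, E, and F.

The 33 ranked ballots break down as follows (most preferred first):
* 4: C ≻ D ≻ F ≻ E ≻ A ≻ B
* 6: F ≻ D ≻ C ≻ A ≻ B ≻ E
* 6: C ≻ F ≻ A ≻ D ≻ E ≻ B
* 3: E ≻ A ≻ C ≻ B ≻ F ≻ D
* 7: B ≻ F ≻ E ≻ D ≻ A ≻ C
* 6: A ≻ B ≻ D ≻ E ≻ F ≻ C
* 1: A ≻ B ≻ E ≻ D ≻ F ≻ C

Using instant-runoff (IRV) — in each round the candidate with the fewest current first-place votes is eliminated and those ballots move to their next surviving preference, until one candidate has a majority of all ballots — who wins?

A

Round 1: A 7, B 7, C 10, D 0, E 3, F 6. D eliminated.
Round 2: A 7, B 7, C 10, E 3, F 6. E eliminated.
Round 3: A 10, B 7, C 10, F 6. F eliminated.
Round 4: A 10, B 7, C 16. B eliminated.
Round 5: A 17, C 16. A has a majority (≥17).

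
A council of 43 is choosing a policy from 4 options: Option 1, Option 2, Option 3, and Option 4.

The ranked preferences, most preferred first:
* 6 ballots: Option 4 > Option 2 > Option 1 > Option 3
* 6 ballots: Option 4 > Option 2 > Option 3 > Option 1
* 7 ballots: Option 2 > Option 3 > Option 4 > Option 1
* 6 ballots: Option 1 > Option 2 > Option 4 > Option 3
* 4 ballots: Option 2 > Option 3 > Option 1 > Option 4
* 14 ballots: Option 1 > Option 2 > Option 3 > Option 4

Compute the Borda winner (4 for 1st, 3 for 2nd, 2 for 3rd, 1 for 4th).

Option 1: 6×2 + 6×1 + 7×1 + 6×4 + 4×2 + 14×4 = 113
Option 2: 6×3 + 6×3 + 7×4 + 6×3 + 4×4 + 14×3 = 140
Option 3: 6×1 + 6×2 + 7×3 + 6×1 + 4×3 + 14×2 = 85
Option 4: 6×4 + 6×4 + 7×2 + 6×2 + 4×1 + 14×1 = 92

Option 2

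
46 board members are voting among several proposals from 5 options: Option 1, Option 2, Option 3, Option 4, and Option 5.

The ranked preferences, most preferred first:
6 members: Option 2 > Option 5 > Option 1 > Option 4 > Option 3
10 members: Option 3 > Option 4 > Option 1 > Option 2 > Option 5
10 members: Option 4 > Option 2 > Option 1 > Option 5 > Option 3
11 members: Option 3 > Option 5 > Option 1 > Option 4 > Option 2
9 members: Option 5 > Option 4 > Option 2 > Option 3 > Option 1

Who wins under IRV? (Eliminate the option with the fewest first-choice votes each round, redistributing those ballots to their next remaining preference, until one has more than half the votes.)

Round 1: Option 1 0, Option 2 6, Option 3 21, Option 4 10, Option 5 9. Option 1 eliminated.
Round 2: Option 2 6, Option 3 21, Option 4 10, Option 5 9. Option 2 eliminated.
Round 3: Option 3 21, Option 4 10, Option 5 15. Option 4 eliminated.
Round 4: Option 3 21, Option 5 25. Option 5 has a majority (≥24).

Option 5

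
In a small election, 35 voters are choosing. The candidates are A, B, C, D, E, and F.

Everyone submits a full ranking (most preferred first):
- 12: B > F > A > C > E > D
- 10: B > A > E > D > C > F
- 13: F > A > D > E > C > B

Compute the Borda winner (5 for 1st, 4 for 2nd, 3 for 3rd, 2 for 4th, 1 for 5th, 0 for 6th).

A

A: 12×3 + 10×4 + 13×4 = 128
B: 12×5 + 10×5 + 13×0 = 110
C: 12×2 + 10×1 + 13×1 = 47
D: 12×0 + 10×2 + 13×3 = 59
E: 12×1 + 10×3 + 13×2 = 68
F: 12×4 + 10×0 + 13×5 = 113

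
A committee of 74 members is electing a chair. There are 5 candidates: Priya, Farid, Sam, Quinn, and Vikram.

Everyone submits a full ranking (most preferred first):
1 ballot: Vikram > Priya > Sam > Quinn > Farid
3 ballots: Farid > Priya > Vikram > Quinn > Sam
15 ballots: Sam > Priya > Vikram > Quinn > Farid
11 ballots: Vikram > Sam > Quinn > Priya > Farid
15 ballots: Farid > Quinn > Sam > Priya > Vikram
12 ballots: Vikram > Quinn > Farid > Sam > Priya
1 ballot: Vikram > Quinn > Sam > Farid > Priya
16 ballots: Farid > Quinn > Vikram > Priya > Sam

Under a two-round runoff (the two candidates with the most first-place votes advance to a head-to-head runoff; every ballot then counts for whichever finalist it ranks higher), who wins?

Round 1 first-place votes: Priya 0, Farid 34, Sam 15, Quinn 0, Vikram 25. Farid and Vikram advance.
Runoff: Farid is ranked above Vikram on 34 ballots, Vikram above Farid on 40.

Vikram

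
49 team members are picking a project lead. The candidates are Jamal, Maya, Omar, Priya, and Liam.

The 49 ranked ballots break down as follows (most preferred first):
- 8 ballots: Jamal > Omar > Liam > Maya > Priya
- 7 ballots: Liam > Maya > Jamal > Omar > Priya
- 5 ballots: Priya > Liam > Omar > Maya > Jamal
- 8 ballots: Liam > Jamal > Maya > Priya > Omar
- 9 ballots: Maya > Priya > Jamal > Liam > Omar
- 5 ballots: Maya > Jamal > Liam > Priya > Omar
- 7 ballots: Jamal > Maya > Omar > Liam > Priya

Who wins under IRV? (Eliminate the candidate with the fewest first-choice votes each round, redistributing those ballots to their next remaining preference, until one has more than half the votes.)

Round 1: Jamal 15, Maya 14, Omar 0, Priya 5, Liam 15. Omar eliminated.
Round 2: Jamal 15, Maya 14, Priya 5, Liam 15. Priya eliminated.
Round 3: Jamal 15, Maya 14, Liam 20. Maya eliminated.
Round 4: Jamal 29, Liam 20. Jamal has a majority (≥25).

Jamal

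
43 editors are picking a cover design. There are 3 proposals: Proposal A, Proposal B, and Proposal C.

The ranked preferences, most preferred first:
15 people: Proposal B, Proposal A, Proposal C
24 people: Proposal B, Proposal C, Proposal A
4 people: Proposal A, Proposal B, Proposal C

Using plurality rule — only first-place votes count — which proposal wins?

First-place votes: Proposal A 4, Proposal B 39, Proposal C 0.

Proposal B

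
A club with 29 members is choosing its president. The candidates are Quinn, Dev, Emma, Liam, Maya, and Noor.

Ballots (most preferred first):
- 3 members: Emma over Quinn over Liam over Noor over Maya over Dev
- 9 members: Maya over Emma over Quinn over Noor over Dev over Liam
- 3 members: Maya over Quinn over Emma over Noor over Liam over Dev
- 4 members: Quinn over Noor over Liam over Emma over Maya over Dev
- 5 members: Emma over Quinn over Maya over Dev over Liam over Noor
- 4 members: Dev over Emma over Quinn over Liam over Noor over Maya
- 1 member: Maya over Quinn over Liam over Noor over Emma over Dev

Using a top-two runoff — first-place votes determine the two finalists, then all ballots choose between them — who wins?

Round 1 first-place votes: Quinn 4, Dev 4, Emma 8, Liam 0, Maya 13, Noor 0. Maya and Emma advance.
Runoff: Maya is ranked above Emma on 13 ballots, Emma above Maya on 16.

Emma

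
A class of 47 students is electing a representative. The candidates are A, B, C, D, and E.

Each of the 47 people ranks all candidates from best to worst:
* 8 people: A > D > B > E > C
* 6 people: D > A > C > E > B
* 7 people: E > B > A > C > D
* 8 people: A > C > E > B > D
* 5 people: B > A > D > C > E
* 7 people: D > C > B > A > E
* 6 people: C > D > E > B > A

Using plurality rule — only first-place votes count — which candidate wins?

A

First-place votes: A 16, B 5, C 6, D 13, E 7.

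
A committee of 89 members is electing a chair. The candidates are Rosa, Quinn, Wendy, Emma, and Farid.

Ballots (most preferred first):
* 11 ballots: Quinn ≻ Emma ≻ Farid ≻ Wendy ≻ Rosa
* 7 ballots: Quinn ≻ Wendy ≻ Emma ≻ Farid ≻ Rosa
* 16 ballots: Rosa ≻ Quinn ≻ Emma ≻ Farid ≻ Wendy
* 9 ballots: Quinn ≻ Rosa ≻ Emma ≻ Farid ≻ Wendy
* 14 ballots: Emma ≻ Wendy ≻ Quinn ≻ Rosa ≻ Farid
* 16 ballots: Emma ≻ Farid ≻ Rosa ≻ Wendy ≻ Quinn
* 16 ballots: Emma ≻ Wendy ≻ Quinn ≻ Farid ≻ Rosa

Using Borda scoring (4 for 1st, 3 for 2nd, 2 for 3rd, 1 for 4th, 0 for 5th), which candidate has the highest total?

Emma

Rosa: 11×0 + 7×0 + 16×4 + 9×3 + 14×1 + 16×2 + 16×0 = 137
Quinn: 11×4 + 7×4 + 16×3 + 9×4 + 14×2 + 16×0 + 16×2 = 216
Wendy: 11×1 + 7×3 + 16×0 + 9×0 + 14×3 + 16×1 + 16×3 = 138
Emma: 11×3 + 7×2 + 16×2 + 9×2 + 14×4 + 16×4 + 16×4 = 281
Farid: 11×2 + 7×1 + 16×1 + 9×1 + 14×0 + 16×3 + 16×1 = 118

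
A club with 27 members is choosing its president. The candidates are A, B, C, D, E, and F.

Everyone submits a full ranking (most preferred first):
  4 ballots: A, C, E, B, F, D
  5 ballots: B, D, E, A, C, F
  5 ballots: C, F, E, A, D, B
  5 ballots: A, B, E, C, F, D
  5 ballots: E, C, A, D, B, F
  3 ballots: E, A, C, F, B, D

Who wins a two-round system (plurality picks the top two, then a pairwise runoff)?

E

Round 1 first-place votes: A 9, B 5, C 5, D 0, E 8, F 0. A and E advance.
Runoff: A is ranked above E on 9 ballots, E above A on 18.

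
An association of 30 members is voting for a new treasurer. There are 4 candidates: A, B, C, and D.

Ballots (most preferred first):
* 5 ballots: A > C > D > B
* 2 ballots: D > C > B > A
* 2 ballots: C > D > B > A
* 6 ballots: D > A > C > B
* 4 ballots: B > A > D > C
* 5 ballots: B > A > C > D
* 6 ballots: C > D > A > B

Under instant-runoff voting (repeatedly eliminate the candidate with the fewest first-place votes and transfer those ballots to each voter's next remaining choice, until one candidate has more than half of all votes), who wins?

Round 1: A 5, B 9, C 8, D 8. A eliminated.
Round 2: B 9, C 13, D 8. D eliminated.
Round 3: B 9, C 21. C has a majority (≥16).

C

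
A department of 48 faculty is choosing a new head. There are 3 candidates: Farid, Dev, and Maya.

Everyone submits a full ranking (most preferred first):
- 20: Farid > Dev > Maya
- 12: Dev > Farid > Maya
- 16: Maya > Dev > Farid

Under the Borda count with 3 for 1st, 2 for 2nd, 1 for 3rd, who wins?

Farid: 20×3 + 12×2 + 16×1 = 100
Dev: 20×2 + 12×3 + 16×2 = 108
Maya: 20×1 + 12×1 + 16×3 = 80

Dev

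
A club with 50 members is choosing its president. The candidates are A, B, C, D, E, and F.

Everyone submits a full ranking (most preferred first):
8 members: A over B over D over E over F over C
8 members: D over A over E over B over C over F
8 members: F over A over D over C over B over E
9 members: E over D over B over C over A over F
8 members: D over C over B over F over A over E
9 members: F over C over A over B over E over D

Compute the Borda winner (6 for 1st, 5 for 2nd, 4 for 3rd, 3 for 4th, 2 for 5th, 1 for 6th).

D

A: 8×6 + 8×5 + 8×5 + 9×2 + 8×2 + 9×4 = 198
B: 8×5 + 8×3 + 8×2 + 9×4 + 8×4 + 9×3 = 175
C: 8×1 + 8×2 + 8×3 + 9×3 + 8×5 + 9×5 = 160
D: 8×4 + 8×6 + 8×4 + 9×5 + 8×6 + 9×1 = 214
E: 8×3 + 8×4 + 8×1 + 9×6 + 8×1 + 9×2 = 144
F: 8×2 + 8×1 + 8×6 + 9×1 + 8×3 + 9×6 = 159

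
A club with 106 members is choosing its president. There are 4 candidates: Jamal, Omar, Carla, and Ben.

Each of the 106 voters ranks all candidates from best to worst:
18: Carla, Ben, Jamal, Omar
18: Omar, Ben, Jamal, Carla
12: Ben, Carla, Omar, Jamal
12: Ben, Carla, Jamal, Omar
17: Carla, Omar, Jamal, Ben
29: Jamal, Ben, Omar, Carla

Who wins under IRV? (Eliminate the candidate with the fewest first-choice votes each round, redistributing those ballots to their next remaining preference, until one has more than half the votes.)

Round 1: Jamal 29, Omar 18, Carla 35, Ben 24. Omar eliminated.
Round 2: Jamal 29, Carla 35, Ben 42. Jamal eliminated.
Round 3: Carla 35, Ben 71. Ben has a majority (≥54).

Ben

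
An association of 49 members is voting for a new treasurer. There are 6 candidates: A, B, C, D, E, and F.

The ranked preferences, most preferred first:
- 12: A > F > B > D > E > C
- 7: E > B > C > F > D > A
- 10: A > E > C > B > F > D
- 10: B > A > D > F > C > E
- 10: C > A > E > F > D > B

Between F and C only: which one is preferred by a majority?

F is ranked above C on 22 ballots; C above F on 27.

C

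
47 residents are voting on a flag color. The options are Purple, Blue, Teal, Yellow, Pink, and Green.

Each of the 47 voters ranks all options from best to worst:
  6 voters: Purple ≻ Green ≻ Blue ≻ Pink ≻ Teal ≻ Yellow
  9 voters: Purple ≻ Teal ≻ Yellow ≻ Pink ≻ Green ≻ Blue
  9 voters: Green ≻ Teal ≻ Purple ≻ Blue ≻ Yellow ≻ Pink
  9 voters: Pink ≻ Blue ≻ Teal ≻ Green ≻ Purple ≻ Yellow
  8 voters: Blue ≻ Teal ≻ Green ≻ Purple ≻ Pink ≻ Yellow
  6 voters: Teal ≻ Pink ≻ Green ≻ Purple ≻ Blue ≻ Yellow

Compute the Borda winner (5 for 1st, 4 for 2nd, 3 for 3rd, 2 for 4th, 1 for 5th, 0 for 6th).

Teal

Purple: 6×5 + 9×5 + 9×3 + 9×1 + 8×2 + 6×2 = 139
Blue: 6×3 + 9×0 + 9×2 + 9×4 + 8×5 + 6×1 = 118
Teal: 6×1 + 9×4 + 9×4 + 9×3 + 8×4 + 6×5 = 167
Yellow: 6×0 + 9×3 + 9×1 + 9×0 + 8×0 + 6×0 = 36
Pink: 6×2 + 9×2 + 9×0 + 9×5 + 8×1 + 6×4 = 107
Green: 6×4 + 9×1 + 9×5 + 9×2 + 8×3 + 6×3 = 138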